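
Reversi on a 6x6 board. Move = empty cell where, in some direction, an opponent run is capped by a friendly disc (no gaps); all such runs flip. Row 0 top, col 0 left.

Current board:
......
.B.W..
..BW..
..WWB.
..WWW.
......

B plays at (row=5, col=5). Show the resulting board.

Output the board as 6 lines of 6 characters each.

Place B at (5,5); scan 8 dirs for brackets.
Dir NW: opp run (4,4) (3,3) capped by B -> flip
Dir N: first cell '.' (not opp) -> no flip
Dir NE: edge -> no flip
Dir W: first cell '.' (not opp) -> no flip
Dir E: edge -> no flip
Dir SW: edge -> no flip
Dir S: edge -> no flip
Dir SE: edge -> no flip
All flips: (3,3) (4,4)

Answer: ......
.B.W..
..BW..
..WBB.
..WWB.
.....B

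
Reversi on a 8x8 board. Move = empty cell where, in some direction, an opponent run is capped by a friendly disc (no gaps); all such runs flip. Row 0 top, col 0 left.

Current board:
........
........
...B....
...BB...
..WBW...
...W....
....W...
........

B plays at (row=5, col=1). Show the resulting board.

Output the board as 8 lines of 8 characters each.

Place B at (5,1); scan 8 dirs for brackets.
Dir NW: first cell '.' (not opp) -> no flip
Dir N: first cell '.' (not opp) -> no flip
Dir NE: opp run (4,2) capped by B -> flip
Dir W: first cell '.' (not opp) -> no flip
Dir E: first cell '.' (not opp) -> no flip
Dir SW: first cell '.' (not opp) -> no flip
Dir S: first cell '.' (not opp) -> no flip
Dir SE: first cell '.' (not opp) -> no flip
All flips: (4,2)

Answer: ........
........
...B....
...BB...
..BBW...
.B.W....
....W...
........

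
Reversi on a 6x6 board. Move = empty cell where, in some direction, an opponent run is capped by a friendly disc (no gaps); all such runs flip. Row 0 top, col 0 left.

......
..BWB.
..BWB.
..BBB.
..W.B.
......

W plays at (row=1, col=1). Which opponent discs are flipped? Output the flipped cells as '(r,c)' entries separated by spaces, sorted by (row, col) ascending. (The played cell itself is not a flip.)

Answer: (1,2)

Derivation:
Dir NW: first cell '.' (not opp) -> no flip
Dir N: first cell '.' (not opp) -> no flip
Dir NE: first cell '.' (not opp) -> no flip
Dir W: first cell '.' (not opp) -> no flip
Dir E: opp run (1,2) capped by W -> flip
Dir SW: first cell '.' (not opp) -> no flip
Dir S: first cell '.' (not opp) -> no flip
Dir SE: opp run (2,2) (3,3) (4,4), next='.' -> no flip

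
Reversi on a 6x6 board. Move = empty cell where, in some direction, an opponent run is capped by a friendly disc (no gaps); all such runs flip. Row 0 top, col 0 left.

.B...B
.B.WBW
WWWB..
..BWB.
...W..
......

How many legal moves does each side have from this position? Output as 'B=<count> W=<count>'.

Answer: B=9 W=7

Derivation:
-- B to move --
(0,2): no bracket -> illegal
(0,3): flips 1 -> legal
(0,4): no bracket -> illegal
(1,0): flips 1 -> legal
(1,2): flips 2 -> legal
(2,4): no bracket -> illegal
(2,5): flips 1 -> legal
(3,0): no bracket -> illegal
(3,1): flips 1 -> legal
(4,2): no bracket -> illegal
(4,4): flips 2 -> legal
(5,2): flips 1 -> legal
(5,3): flips 2 -> legal
(5,4): flips 1 -> legal
B mobility = 9
-- W to move --
(0,0): flips 1 -> legal
(0,2): flips 1 -> legal
(0,3): no bracket -> illegal
(0,4): no bracket -> illegal
(1,0): no bracket -> illegal
(1,2): no bracket -> illegal
(2,4): flips 1 -> legal
(2,5): flips 1 -> legal
(3,1): flips 1 -> legal
(3,5): flips 1 -> legal
(4,1): no bracket -> illegal
(4,2): flips 1 -> legal
(4,4): no bracket -> illegal
(4,5): no bracket -> illegal
W mobility = 7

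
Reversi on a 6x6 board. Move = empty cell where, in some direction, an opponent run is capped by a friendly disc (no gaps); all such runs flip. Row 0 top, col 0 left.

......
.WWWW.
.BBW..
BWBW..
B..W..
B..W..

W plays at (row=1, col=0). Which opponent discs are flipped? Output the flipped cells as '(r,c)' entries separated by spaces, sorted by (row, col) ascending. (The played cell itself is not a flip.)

Dir NW: edge -> no flip
Dir N: first cell '.' (not opp) -> no flip
Dir NE: first cell '.' (not opp) -> no flip
Dir W: edge -> no flip
Dir E: first cell 'W' (not opp) -> no flip
Dir SW: edge -> no flip
Dir S: first cell '.' (not opp) -> no flip
Dir SE: opp run (2,1) (3,2) capped by W -> flip

Answer: (2,1) (3,2)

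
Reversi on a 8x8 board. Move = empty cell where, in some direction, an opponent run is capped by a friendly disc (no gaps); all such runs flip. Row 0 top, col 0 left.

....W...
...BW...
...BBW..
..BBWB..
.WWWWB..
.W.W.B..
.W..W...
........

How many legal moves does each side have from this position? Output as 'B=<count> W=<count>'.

-- B to move --
(0,3): no bracket -> illegal
(0,5): flips 1 -> legal
(1,5): flips 2 -> legal
(1,6): no bracket -> illegal
(2,6): flips 1 -> legal
(3,0): no bracket -> illegal
(3,1): no bracket -> illegal
(3,6): no bracket -> illegal
(4,0): flips 4 -> legal
(5,0): flips 1 -> legal
(5,2): flips 1 -> legal
(5,4): flips 3 -> legal
(6,0): flips 2 -> legal
(6,2): flips 2 -> legal
(6,3): flips 2 -> legal
(6,5): no bracket -> illegal
(7,0): no bracket -> illegal
(7,1): no bracket -> illegal
(7,2): no bracket -> illegal
(7,3): flips 1 -> legal
(7,4): no bracket -> illegal
(7,5): no bracket -> illegal
B mobility = 11
-- W to move --
(0,2): no bracket -> illegal
(0,3): flips 3 -> legal
(1,2): flips 2 -> legal
(1,5): flips 2 -> legal
(2,1): flips 1 -> legal
(2,2): flips 5 -> legal
(2,6): flips 1 -> legal
(3,1): flips 2 -> legal
(3,6): flips 1 -> legal
(4,6): flips 2 -> legal
(5,4): no bracket -> illegal
(5,6): flips 1 -> legal
(6,5): flips 3 -> legal
(6,6): flips 1 -> legal
W mobility = 12

Answer: B=11 W=12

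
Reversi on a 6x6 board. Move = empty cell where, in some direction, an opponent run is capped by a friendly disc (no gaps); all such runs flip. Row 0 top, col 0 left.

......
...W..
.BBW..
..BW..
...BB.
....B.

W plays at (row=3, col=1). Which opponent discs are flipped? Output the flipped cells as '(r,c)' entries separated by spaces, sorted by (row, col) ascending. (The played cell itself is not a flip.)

Dir NW: first cell '.' (not opp) -> no flip
Dir N: opp run (2,1), next='.' -> no flip
Dir NE: opp run (2,2) capped by W -> flip
Dir W: first cell '.' (not opp) -> no flip
Dir E: opp run (3,2) capped by W -> flip
Dir SW: first cell '.' (not opp) -> no flip
Dir S: first cell '.' (not opp) -> no flip
Dir SE: first cell '.' (not opp) -> no flip

Answer: (2,2) (3,2)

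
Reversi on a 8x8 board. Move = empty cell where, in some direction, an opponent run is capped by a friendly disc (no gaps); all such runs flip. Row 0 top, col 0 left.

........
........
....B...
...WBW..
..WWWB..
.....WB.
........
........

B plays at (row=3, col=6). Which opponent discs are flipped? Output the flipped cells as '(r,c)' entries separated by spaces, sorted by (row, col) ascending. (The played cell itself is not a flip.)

Answer: (3,5)

Derivation:
Dir NW: first cell '.' (not opp) -> no flip
Dir N: first cell '.' (not opp) -> no flip
Dir NE: first cell '.' (not opp) -> no flip
Dir W: opp run (3,5) capped by B -> flip
Dir E: first cell '.' (not opp) -> no flip
Dir SW: first cell 'B' (not opp) -> no flip
Dir S: first cell '.' (not opp) -> no flip
Dir SE: first cell '.' (not opp) -> no flip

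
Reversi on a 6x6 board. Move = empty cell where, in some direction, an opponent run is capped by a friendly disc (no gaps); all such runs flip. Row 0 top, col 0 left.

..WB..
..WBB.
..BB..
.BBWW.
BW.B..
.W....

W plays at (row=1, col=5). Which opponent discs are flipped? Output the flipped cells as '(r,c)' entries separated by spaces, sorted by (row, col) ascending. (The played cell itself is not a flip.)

Answer: (1,3) (1,4)

Derivation:
Dir NW: first cell '.' (not opp) -> no flip
Dir N: first cell '.' (not opp) -> no flip
Dir NE: edge -> no flip
Dir W: opp run (1,4) (1,3) capped by W -> flip
Dir E: edge -> no flip
Dir SW: first cell '.' (not opp) -> no flip
Dir S: first cell '.' (not opp) -> no flip
Dir SE: edge -> no flip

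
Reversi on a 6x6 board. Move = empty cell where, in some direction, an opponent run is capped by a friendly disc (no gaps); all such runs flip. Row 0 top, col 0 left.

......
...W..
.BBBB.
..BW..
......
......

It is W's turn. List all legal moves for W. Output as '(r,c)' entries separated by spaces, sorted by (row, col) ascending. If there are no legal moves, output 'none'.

Answer: (1,1) (1,5) (3,1) (3,5)

Derivation:
(1,0): no bracket -> illegal
(1,1): flips 1 -> legal
(1,2): no bracket -> illegal
(1,4): no bracket -> illegal
(1,5): flips 1 -> legal
(2,0): no bracket -> illegal
(2,5): no bracket -> illegal
(3,0): no bracket -> illegal
(3,1): flips 2 -> legal
(3,4): no bracket -> illegal
(3,5): flips 1 -> legal
(4,1): no bracket -> illegal
(4,2): no bracket -> illegal
(4,3): no bracket -> illegal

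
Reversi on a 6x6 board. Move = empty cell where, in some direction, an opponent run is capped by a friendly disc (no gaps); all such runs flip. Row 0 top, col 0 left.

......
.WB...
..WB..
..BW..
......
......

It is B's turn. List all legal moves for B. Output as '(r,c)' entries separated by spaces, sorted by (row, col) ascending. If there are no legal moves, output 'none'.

(0,0): no bracket -> illegal
(0,1): no bracket -> illegal
(0,2): no bracket -> illegal
(1,0): flips 1 -> legal
(1,3): no bracket -> illegal
(2,0): no bracket -> illegal
(2,1): flips 1 -> legal
(2,4): no bracket -> illegal
(3,1): no bracket -> illegal
(3,4): flips 1 -> legal
(4,2): no bracket -> illegal
(4,3): flips 1 -> legal
(4,4): no bracket -> illegal

Answer: (1,0) (2,1) (3,4) (4,3)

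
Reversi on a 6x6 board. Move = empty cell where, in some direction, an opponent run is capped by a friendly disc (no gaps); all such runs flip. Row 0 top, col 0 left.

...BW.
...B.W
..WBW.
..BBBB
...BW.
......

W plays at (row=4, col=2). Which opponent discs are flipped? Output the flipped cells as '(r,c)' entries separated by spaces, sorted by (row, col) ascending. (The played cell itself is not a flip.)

Answer: (3,2) (3,3) (4,3)

Derivation:
Dir NW: first cell '.' (not opp) -> no flip
Dir N: opp run (3,2) capped by W -> flip
Dir NE: opp run (3,3) capped by W -> flip
Dir W: first cell '.' (not opp) -> no flip
Dir E: opp run (4,3) capped by W -> flip
Dir SW: first cell '.' (not opp) -> no flip
Dir S: first cell '.' (not opp) -> no flip
Dir SE: first cell '.' (not opp) -> no flip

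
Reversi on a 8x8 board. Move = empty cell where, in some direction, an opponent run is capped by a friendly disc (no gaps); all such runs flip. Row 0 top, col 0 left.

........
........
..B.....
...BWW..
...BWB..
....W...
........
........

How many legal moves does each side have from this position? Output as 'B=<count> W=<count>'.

-- B to move --
(2,3): flips 1 -> legal
(2,4): no bracket -> illegal
(2,5): flips 2 -> legal
(2,6): no bracket -> illegal
(3,6): flips 2 -> legal
(4,6): no bracket -> illegal
(5,3): no bracket -> illegal
(5,5): flips 1 -> legal
(6,3): flips 1 -> legal
(6,4): no bracket -> illegal
(6,5): flips 1 -> legal
B mobility = 6
-- W to move --
(1,1): flips 2 -> legal
(1,2): no bracket -> illegal
(1,3): no bracket -> illegal
(2,1): no bracket -> illegal
(2,3): no bracket -> illegal
(2,4): no bracket -> illegal
(3,1): no bracket -> illegal
(3,2): flips 2 -> legal
(3,6): flips 1 -> legal
(4,2): flips 1 -> legal
(4,6): flips 1 -> legal
(5,2): flips 1 -> legal
(5,3): no bracket -> illegal
(5,5): flips 1 -> legal
(5,6): flips 1 -> legal
W mobility = 8

Answer: B=6 W=8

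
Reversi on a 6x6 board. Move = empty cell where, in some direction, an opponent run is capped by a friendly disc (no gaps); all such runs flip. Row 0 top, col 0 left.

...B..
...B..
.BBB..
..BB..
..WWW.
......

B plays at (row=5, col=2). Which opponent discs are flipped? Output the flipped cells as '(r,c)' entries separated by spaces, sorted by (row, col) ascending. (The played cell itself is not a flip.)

Answer: (4,2)

Derivation:
Dir NW: first cell '.' (not opp) -> no flip
Dir N: opp run (4,2) capped by B -> flip
Dir NE: opp run (4,3), next='.' -> no flip
Dir W: first cell '.' (not opp) -> no flip
Dir E: first cell '.' (not opp) -> no flip
Dir SW: edge -> no flip
Dir S: edge -> no flip
Dir SE: edge -> no flip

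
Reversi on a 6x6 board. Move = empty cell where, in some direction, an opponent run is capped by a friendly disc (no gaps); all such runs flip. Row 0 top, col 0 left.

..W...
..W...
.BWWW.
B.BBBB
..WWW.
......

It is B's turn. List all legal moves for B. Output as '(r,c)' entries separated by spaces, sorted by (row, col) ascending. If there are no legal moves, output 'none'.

(0,1): flips 2 -> legal
(0,3): flips 1 -> legal
(1,1): flips 1 -> legal
(1,3): flips 2 -> legal
(1,4): flips 2 -> legal
(1,5): flips 1 -> legal
(2,5): flips 3 -> legal
(3,1): no bracket -> illegal
(4,1): no bracket -> illegal
(4,5): no bracket -> illegal
(5,1): flips 1 -> legal
(5,2): flips 2 -> legal
(5,3): flips 2 -> legal
(5,4): flips 2 -> legal
(5,5): flips 1 -> legal

Answer: (0,1) (0,3) (1,1) (1,3) (1,4) (1,5) (2,5) (5,1) (5,2) (5,3) (5,4) (5,5)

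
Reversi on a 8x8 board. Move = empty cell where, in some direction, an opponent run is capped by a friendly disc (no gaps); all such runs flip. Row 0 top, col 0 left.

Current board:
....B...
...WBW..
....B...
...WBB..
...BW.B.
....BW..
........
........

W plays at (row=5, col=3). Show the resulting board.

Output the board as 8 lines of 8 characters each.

Place W at (5,3); scan 8 dirs for brackets.
Dir NW: first cell '.' (not opp) -> no flip
Dir N: opp run (4,3) capped by W -> flip
Dir NE: first cell 'W' (not opp) -> no flip
Dir W: first cell '.' (not opp) -> no flip
Dir E: opp run (5,4) capped by W -> flip
Dir SW: first cell '.' (not opp) -> no flip
Dir S: first cell '.' (not opp) -> no flip
Dir SE: first cell '.' (not opp) -> no flip
All flips: (4,3) (5,4)

Answer: ....B...
...WBW..
....B...
...WBB..
...WW.B.
...WWW..
........
........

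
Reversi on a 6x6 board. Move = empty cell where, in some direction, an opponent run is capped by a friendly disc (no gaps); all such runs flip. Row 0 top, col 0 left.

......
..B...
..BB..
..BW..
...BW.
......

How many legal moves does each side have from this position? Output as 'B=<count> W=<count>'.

Answer: B=3 W=5

Derivation:
-- B to move --
(2,4): no bracket -> illegal
(3,4): flips 1 -> legal
(3,5): no bracket -> illegal
(4,2): no bracket -> illegal
(4,5): flips 1 -> legal
(5,3): no bracket -> illegal
(5,4): no bracket -> illegal
(5,5): flips 2 -> legal
B mobility = 3
-- W to move --
(0,1): no bracket -> illegal
(0,2): no bracket -> illegal
(0,3): no bracket -> illegal
(1,1): flips 1 -> legal
(1,3): flips 1 -> legal
(1,4): no bracket -> illegal
(2,1): no bracket -> illegal
(2,4): no bracket -> illegal
(3,1): flips 1 -> legal
(3,4): no bracket -> illegal
(4,1): no bracket -> illegal
(4,2): flips 1 -> legal
(5,2): no bracket -> illegal
(5,3): flips 1 -> legal
(5,4): no bracket -> illegal
W mobility = 5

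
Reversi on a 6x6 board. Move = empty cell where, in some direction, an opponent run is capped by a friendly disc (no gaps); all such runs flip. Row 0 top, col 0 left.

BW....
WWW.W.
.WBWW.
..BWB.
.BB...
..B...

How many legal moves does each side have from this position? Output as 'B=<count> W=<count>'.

Answer: B=7 W=7

Derivation:
-- B to move --
(0,2): flips 2 -> legal
(0,3): no bracket -> illegal
(0,4): flips 2 -> legal
(0,5): flips 2 -> legal
(1,3): no bracket -> illegal
(1,5): flips 2 -> legal
(2,0): flips 2 -> legal
(2,5): flips 2 -> legal
(3,0): no bracket -> illegal
(3,1): no bracket -> illegal
(3,5): no bracket -> illegal
(4,3): no bracket -> illegal
(4,4): flips 1 -> legal
B mobility = 7
-- W to move --
(1,3): no bracket -> illegal
(2,5): no bracket -> illegal
(3,0): no bracket -> illegal
(3,1): flips 1 -> legal
(3,5): flips 1 -> legal
(4,0): no bracket -> illegal
(4,3): flips 1 -> legal
(4,4): flips 1 -> legal
(4,5): flips 1 -> legal
(5,0): flips 2 -> legal
(5,1): flips 1 -> legal
(5,3): no bracket -> illegal
W mobility = 7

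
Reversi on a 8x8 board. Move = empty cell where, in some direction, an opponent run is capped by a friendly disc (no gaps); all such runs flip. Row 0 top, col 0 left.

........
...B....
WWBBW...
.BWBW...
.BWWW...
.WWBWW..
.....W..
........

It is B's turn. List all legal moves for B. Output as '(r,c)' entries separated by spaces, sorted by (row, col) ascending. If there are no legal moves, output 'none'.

(1,0): no bracket -> illegal
(1,1): flips 1 -> legal
(1,2): no bracket -> illegal
(1,4): no bracket -> illegal
(1,5): flips 1 -> legal
(2,5): flips 1 -> legal
(3,0): no bracket -> illegal
(3,5): flips 3 -> legal
(4,0): no bracket -> illegal
(4,5): flips 4 -> legal
(4,6): no bracket -> illegal
(5,0): flips 2 -> legal
(5,6): flips 2 -> legal
(6,0): flips 2 -> legal
(6,1): flips 1 -> legal
(6,2): flips 3 -> legal
(6,3): flips 1 -> legal
(6,4): no bracket -> illegal
(6,6): flips 2 -> legal
(7,4): no bracket -> illegal
(7,5): no bracket -> illegal
(7,6): no bracket -> illegal

Answer: (1,1) (1,5) (2,5) (3,5) (4,5) (5,0) (5,6) (6,0) (6,1) (6,2) (6,3) (6,6)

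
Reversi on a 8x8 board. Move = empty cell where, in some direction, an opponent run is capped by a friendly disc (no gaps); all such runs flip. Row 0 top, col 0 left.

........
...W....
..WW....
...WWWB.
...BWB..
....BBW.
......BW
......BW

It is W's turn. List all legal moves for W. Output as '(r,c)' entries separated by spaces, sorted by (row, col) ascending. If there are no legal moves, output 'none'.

Answer: (3,7) (4,2) (4,6) (5,2) (5,3) (6,4) (6,5) (7,5)

Derivation:
(2,5): no bracket -> illegal
(2,6): no bracket -> illegal
(2,7): no bracket -> illegal
(3,2): no bracket -> illegal
(3,7): flips 1 -> legal
(4,2): flips 1 -> legal
(4,6): flips 1 -> legal
(4,7): no bracket -> illegal
(5,2): flips 1 -> legal
(5,3): flips 3 -> legal
(5,7): no bracket -> illegal
(6,3): no bracket -> illegal
(6,4): flips 1 -> legal
(6,5): flips 3 -> legal
(7,5): flips 1 -> legal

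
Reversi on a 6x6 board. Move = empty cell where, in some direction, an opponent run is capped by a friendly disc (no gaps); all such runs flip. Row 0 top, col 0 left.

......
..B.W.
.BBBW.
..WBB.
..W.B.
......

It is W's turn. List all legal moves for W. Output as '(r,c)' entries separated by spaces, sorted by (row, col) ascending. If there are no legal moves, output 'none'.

(0,1): no bracket -> illegal
(0,2): flips 2 -> legal
(0,3): no bracket -> illegal
(1,0): flips 1 -> legal
(1,1): no bracket -> illegal
(1,3): no bracket -> illegal
(2,0): flips 3 -> legal
(2,5): no bracket -> illegal
(3,0): no bracket -> illegal
(3,1): no bracket -> illegal
(3,5): flips 2 -> legal
(4,3): no bracket -> illegal
(4,5): no bracket -> illegal
(5,3): no bracket -> illegal
(5,4): flips 2 -> legal
(5,5): no bracket -> illegal

Answer: (0,2) (1,0) (2,0) (3,5) (5,4)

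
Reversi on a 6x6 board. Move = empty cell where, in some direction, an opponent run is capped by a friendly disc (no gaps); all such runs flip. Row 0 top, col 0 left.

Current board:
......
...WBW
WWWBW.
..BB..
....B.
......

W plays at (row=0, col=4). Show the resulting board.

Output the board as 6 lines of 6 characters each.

Answer: ....W.
...WWW
WWWBW.
..BB..
....B.
......

Derivation:
Place W at (0,4); scan 8 dirs for brackets.
Dir NW: edge -> no flip
Dir N: edge -> no flip
Dir NE: edge -> no flip
Dir W: first cell '.' (not opp) -> no flip
Dir E: first cell '.' (not opp) -> no flip
Dir SW: first cell 'W' (not opp) -> no flip
Dir S: opp run (1,4) capped by W -> flip
Dir SE: first cell 'W' (not opp) -> no flip
All flips: (1,4)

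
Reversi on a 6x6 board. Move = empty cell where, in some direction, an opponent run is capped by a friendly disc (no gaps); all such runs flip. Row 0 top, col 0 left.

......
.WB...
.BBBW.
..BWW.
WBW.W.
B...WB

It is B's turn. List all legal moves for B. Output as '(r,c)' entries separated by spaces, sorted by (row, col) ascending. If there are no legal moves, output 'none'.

(0,0): flips 1 -> legal
(0,1): flips 1 -> legal
(0,2): no bracket -> illegal
(1,0): flips 1 -> legal
(1,3): no bracket -> illegal
(1,4): no bracket -> illegal
(1,5): no bracket -> illegal
(2,0): no bracket -> illegal
(2,5): flips 1 -> legal
(3,0): flips 1 -> legal
(3,1): no bracket -> illegal
(3,5): flips 2 -> legal
(4,3): flips 2 -> legal
(4,5): flips 1 -> legal
(5,1): no bracket -> illegal
(5,2): flips 1 -> legal
(5,3): flips 1 -> legal

Answer: (0,0) (0,1) (1,0) (2,5) (3,0) (3,5) (4,3) (4,5) (5,2) (5,3)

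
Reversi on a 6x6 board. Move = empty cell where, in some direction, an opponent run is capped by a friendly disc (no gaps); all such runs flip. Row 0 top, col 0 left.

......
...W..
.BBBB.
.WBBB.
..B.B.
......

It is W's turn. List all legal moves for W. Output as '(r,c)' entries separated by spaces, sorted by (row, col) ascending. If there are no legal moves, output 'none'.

Answer: (1,1) (3,5) (4,3) (5,3)

Derivation:
(1,0): no bracket -> illegal
(1,1): flips 1 -> legal
(1,2): no bracket -> illegal
(1,4): no bracket -> illegal
(1,5): no bracket -> illegal
(2,0): no bracket -> illegal
(2,5): no bracket -> illegal
(3,0): no bracket -> illegal
(3,5): flips 4 -> legal
(4,1): no bracket -> illegal
(4,3): flips 2 -> legal
(4,5): no bracket -> illegal
(5,1): no bracket -> illegal
(5,2): no bracket -> illegal
(5,3): flips 1 -> legal
(5,4): no bracket -> illegal
(5,5): no bracket -> illegal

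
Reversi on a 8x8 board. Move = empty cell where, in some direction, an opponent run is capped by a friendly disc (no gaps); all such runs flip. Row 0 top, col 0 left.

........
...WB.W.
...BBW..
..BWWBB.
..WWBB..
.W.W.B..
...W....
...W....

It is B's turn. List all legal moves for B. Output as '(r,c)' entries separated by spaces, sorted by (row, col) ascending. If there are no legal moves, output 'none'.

Answer: (0,2) (0,3) (1,2) (1,5) (2,2) (2,6) (4,1) (5,2) (5,4) (6,0) (6,2)

Derivation:
(0,2): flips 1 -> legal
(0,3): flips 1 -> legal
(0,4): no bracket -> illegal
(0,5): no bracket -> illegal
(0,6): no bracket -> illegal
(0,7): no bracket -> illegal
(1,2): flips 1 -> legal
(1,5): flips 1 -> legal
(1,7): no bracket -> illegal
(2,2): flips 1 -> legal
(2,6): flips 1 -> legal
(2,7): no bracket -> illegal
(3,1): no bracket -> illegal
(4,0): no bracket -> illegal
(4,1): flips 2 -> legal
(5,0): no bracket -> illegal
(5,2): flips 1 -> legal
(5,4): flips 1 -> legal
(6,0): flips 3 -> legal
(6,1): no bracket -> illegal
(6,2): flips 1 -> legal
(6,4): no bracket -> illegal
(7,2): no bracket -> illegal
(7,4): no bracket -> illegal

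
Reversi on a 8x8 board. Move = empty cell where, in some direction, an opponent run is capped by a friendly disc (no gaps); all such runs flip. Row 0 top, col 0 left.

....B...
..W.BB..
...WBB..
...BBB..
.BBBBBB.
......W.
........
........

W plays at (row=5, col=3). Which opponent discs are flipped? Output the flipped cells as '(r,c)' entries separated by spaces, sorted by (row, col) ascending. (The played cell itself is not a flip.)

Dir NW: opp run (4,2), next='.' -> no flip
Dir N: opp run (4,3) (3,3) capped by W -> flip
Dir NE: opp run (4,4) (3,5), next='.' -> no flip
Dir W: first cell '.' (not opp) -> no flip
Dir E: first cell '.' (not opp) -> no flip
Dir SW: first cell '.' (not opp) -> no flip
Dir S: first cell '.' (not opp) -> no flip
Dir SE: first cell '.' (not opp) -> no flip

Answer: (3,3) (4,3)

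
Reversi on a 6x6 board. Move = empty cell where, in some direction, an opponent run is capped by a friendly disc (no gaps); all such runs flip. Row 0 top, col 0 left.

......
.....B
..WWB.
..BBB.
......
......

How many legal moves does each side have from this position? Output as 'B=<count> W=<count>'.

-- B to move --
(1,1): flips 1 -> legal
(1,2): flips 2 -> legal
(1,3): flips 1 -> legal
(1,4): flips 1 -> legal
(2,1): flips 2 -> legal
(3,1): no bracket -> illegal
B mobility = 5
-- W to move --
(0,4): no bracket -> illegal
(0,5): no bracket -> illegal
(1,3): no bracket -> illegal
(1,4): no bracket -> illegal
(2,1): no bracket -> illegal
(2,5): flips 1 -> legal
(3,1): no bracket -> illegal
(3,5): no bracket -> illegal
(4,1): flips 1 -> legal
(4,2): flips 1 -> legal
(4,3): flips 1 -> legal
(4,4): flips 1 -> legal
(4,5): flips 1 -> legal
W mobility = 6

Answer: B=5 W=6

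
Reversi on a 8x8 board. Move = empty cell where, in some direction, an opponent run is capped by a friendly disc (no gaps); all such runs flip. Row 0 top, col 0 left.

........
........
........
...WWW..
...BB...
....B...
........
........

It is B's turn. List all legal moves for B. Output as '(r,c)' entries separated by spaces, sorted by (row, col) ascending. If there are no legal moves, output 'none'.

(2,2): flips 1 -> legal
(2,3): flips 1 -> legal
(2,4): flips 1 -> legal
(2,5): flips 1 -> legal
(2,6): flips 1 -> legal
(3,2): no bracket -> illegal
(3,6): no bracket -> illegal
(4,2): no bracket -> illegal
(4,5): no bracket -> illegal
(4,6): no bracket -> illegal

Answer: (2,2) (2,3) (2,4) (2,5) (2,6)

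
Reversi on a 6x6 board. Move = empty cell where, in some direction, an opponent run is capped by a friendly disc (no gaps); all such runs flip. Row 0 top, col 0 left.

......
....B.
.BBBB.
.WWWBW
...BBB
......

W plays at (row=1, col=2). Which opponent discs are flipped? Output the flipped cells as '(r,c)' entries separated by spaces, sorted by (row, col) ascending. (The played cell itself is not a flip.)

Answer: (2,2)

Derivation:
Dir NW: first cell '.' (not opp) -> no flip
Dir N: first cell '.' (not opp) -> no flip
Dir NE: first cell '.' (not opp) -> no flip
Dir W: first cell '.' (not opp) -> no flip
Dir E: first cell '.' (not opp) -> no flip
Dir SW: opp run (2,1), next='.' -> no flip
Dir S: opp run (2,2) capped by W -> flip
Dir SE: opp run (2,3) (3,4) (4,5), next=edge -> no flip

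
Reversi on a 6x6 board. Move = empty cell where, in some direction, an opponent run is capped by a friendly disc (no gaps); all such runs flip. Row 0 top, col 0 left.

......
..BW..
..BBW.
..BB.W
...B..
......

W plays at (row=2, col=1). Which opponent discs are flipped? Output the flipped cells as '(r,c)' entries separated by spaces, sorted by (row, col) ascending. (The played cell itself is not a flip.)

Answer: (2,2) (2,3)

Derivation:
Dir NW: first cell '.' (not opp) -> no flip
Dir N: first cell '.' (not opp) -> no flip
Dir NE: opp run (1,2), next='.' -> no flip
Dir W: first cell '.' (not opp) -> no flip
Dir E: opp run (2,2) (2,3) capped by W -> flip
Dir SW: first cell '.' (not opp) -> no flip
Dir S: first cell '.' (not opp) -> no flip
Dir SE: opp run (3,2) (4,3), next='.' -> no flip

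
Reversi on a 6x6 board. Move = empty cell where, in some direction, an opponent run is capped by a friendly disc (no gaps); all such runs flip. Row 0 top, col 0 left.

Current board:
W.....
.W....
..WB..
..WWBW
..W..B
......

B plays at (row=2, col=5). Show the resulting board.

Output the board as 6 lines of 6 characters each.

Place B at (2,5); scan 8 dirs for brackets.
Dir NW: first cell '.' (not opp) -> no flip
Dir N: first cell '.' (not opp) -> no flip
Dir NE: edge -> no flip
Dir W: first cell '.' (not opp) -> no flip
Dir E: edge -> no flip
Dir SW: first cell 'B' (not opp) -> no flip
Dir S: opp run (3,5) capped by B -> flip
Dir SE: edge -> no flip
All flips: (3,5)

Answer: W.....
.W....
..WB.B
..WWBB
..W..B
......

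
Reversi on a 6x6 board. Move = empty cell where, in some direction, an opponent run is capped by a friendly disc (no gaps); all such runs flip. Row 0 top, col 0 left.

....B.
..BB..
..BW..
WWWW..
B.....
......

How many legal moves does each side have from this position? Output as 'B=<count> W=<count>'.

Answer: B=6 W=6

Derivation:
-- B to move --
(1,4): no bracket -> illegal
(2,0): flips 1 -> legal
(2,1): no bracket -> illegal
(2,4): flips 1 -> legal
(3,4): flips 1 -> legal
(4,1): no bracket -> illegal
(4,2): flips 1 -> legal
(4,3): flips 2 -> legal
(4,4): flips 1 -> legal
B mobility = 6
-- W to move --
(0,1): flips 1 -> legal
(0,2): flips 2 -> legal
(0,3): flips 1 -> legal
(0,5): no bracket -> illegal
(1,1): flips 1 -> legal
(1,4): no bracket -> illegal
(1,5): no bracket -> illegal
(2,1): flips 1 -> legal
(2,4): no bracket -> illegal
(4,1): no bracket -> illegal
(5,0): flips 1 -> legal
(5,1): no bracket -> illegal
W mobility = 6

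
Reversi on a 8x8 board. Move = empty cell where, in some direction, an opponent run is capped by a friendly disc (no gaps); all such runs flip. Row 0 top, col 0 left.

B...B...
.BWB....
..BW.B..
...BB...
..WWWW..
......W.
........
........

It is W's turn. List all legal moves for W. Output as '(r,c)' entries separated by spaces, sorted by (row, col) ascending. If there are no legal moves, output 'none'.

Answer: (0,3) (1,0) (1,4) (1,6) (2,1) (2,4) (3,2)

Derivation:
(0,1): no bracket -> illegal
(0,2): no bracket -> illegal
(0,3): flips 1 -> legal
(0,5): no bracket -> illegal
(1,0): flips 1 -> legal
(1,4): flips 1 -> legal
(1,5): no bracket -> illegal
(1,6): flips 2 -> legal
(2,0): no bracket -> illegal
(2,1): flips 1 -> legal
(2,4): flips 2 -> legal
(2,6): no bracket -> illegal
(3,1): no bracket -> illegal
(3,2): flips 1 -> legal
(3,5): no bracket -> illegal
(3,6): no bracket -> illegal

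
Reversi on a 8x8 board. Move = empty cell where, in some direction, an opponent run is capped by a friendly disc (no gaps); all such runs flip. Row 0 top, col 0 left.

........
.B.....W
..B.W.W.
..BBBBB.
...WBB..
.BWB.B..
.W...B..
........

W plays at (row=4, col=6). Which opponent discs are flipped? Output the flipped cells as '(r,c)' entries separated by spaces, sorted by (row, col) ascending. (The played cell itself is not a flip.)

Answer: (3,5) (3,6) (4,4) (4,5)

Derivation:
Dir NW: opp run (3,5) capped by W -> flip
Dir N: opp run (3,6) capped by W -> flip
Dir NE: first cell '.' (not opp) -> no flip
Dir W: opp run (4,5) (4,4) capped by W -> flip
Dir E: first cell '.' (not opp) -> no flip
Dir SW: opp run (5,5), next='.' -> no flip
Dir S: first cell '.' (not opp) -> no flip
Dir SE: first cell '.' (not opp) -> no flip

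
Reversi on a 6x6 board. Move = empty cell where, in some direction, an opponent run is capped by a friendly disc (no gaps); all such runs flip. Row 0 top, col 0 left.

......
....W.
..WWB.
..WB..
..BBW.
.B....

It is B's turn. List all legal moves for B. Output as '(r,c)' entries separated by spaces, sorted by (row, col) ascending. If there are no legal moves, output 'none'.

(0,3): no bracket -> illegal
(0,4): flips 1 -> legal
(0,5): no bracket -> illegal
(1,1): flips 1 -> legal
(1,2): flips 2 -> legal
(1,3): flips 1 -> legal
(1,5): no bracket -> illegal
(2,1): flips 3 -> legal
(2,5): no bracket -> illegal
(3,1): flips 1 -> legal
(3,4): no bracket -> illegal
(3,5): no bracket -> illegal
(4,1): no bracket -> illegal
(4,5): flips 1 -> legal
(5,3): no bracket -> illegal
(5,4): no bracket -> illegal
(5,5): flips 1 -> legal

Answer: (0,4) (1,1) (1,2) (1,3) (2,1) (3,1) (4,5) (5,5)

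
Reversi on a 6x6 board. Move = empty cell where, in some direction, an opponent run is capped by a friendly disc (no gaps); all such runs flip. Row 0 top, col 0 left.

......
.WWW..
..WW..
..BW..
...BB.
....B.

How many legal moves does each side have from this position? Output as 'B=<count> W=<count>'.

Answer: B=5 W=5

Derivation:
-- B to move --
(0,0): flips 3 -> legal
(0,1): no bracket -> illegal
(0,2): flips 2 -> legal
(0,3): flips 3 -> legal
(0,4): no bracket -> illegal
(1,0): no bracket -> illegal
(1,4): flips 1 -> legal
(2,0): no bracket -> illegal
(2,1): no bracket -> illegal
(2,4): no bracket -> illegal
(3,1): no bracket -> illegal
(3,4): flips 1 -> legal
(4,2): no bracket -> illegal
B mobility = 5
-- W to move --
(2,1): no bracket -> illegal
(3,1): flips 1 -> legal
(3,4): no bracket -> illegal
(3,5): no bracket -> illegal
(4,1): flips 1 -> legal
(4,2): flips 1 -> legal
(4,5): no bracket -> illegal
(5,2): no bracket -> illegal
(5,3): flips 1 -> legal
(5,5): flips 1 -> legal
W mobility = 5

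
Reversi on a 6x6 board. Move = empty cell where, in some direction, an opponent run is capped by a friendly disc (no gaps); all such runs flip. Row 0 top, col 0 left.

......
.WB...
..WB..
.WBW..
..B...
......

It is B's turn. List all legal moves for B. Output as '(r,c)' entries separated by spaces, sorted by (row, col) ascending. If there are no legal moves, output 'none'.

Answer: (1,0) (2,0) (2,1) (2,4) (3,0) (3,4) (4,3)

Derivation:
(0,0): no bracket -> illegal
(0,1): no bracket -> illegal
(0,2): no bracket -> illegal
(1,0): flips 1 -> legal
(1,3): no bracket -> illegal
(2,0): flips 1 -> legal
(2,1): flips 1 -> legal
(2,4): flips 1 -> legal
(3,0): flips 1 -> legal
(3,4): flips 1 -> legal
(4,0): no bracket -> illegal
(4,1): no bracket -> illegal
(4,3): flips 1 -> legal
(4,4): no bracket -> illegal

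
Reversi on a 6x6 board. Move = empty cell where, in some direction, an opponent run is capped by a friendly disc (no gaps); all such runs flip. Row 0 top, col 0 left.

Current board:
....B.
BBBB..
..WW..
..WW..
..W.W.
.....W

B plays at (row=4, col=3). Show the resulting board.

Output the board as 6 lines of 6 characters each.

Place B at (4,3); scan 8 dirs for brackets.
Dir NW: opp run (3,2), next='.' -> no flip
Dir N: opp run (3,3) (2,3) capped by B -> flip
Dir NE: first cell '.' (not opp) -> no flip
Dir W: opp run (4,2), next='.' -> no flip
Dir E: opp run (4,4), next='.' -> no flip
Dir SW: first cell '.' (not opp) -> no flip
Dir S: first cell '.' (not opp) -> no flip
Dir SE: first cell '.' (not opp) -> no flip
All flips: (2,3) (3,3)

Answer: ....B.
BBBB..
..WB..
..WB..
..WBW.
.....W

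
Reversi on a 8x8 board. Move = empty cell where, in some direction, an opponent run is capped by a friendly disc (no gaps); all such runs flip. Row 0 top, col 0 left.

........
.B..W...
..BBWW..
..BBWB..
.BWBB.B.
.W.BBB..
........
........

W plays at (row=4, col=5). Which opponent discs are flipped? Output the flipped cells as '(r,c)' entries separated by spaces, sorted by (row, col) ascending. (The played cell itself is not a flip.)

Answer: (3,5) (4,3) (4,4)

Derivation:
Dir NW: first cell 'W' (not opp) -> no flip
Dir N: opp run (3,5) capped by W -> flip
Dir NE: first cell '.' (not opp) -> no flip
Dir W: opp run (4,4) (4,3) capped by W -> flip
Dir E: opp run (4,6), next='.' -> no flip
Dir SW: opp run (5,4), next='.' -> no flip
Dir S: opp run (5,5), next='.' -> no flip
Dir SE: first cell '.' (not opp) -> no flip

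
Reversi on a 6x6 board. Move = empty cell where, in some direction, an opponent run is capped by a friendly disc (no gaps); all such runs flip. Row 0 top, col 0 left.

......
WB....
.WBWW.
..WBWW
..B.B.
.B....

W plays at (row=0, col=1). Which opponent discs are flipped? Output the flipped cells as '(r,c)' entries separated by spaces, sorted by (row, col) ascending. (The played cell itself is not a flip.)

Answer: (1,1)

Derivation:
Dir NW: edge -> no flip
Dir N: edge -> no flip
Dir NE: edge -> no flip
Dir W: first cell '.' (not opp) -> no flip
Dir E: first cell '.' (not opp) -> no flip
Dir SW: first cell 'W' (not opp) -> no flip
Dir S: opp run (1,1) capped by W -> flip
Dir SE: first cell '.' (not opp) -> no flip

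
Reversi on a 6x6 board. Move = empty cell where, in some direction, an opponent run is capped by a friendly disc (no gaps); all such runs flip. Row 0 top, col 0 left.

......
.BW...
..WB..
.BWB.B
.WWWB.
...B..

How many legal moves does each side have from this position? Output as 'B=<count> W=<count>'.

Answer: B=6 W=12

Derivation:
-- B to move --
(0,1): flips 1 -> legal
(0,2): no bracket -> illegal
(0,3): no bracket -> illegal
(1,3): flips 2 -> legal
(2,1): flips 1 -> legal
(3,0): no bracket -> illegal
(3,4): no bracket -> illegal
(4,0): flips 3 -> legal
(5,0): flips 2 -> legal
(5,1): flips 2 -> legal
(5,2): no bracket -> illegal
(5,4): no bracket -> illegal
B mobility = 6
-- W to move --
(0,0): flips 1 -> legal
(0,1): no bracket -> illegal
(0,2): no bracket -> illegal
(1,0): flips 1 -> legal
(1,3): flips 2 -> legal
(1,4): flips 1 -> legal
(2,0): flips 1 -> legal
(2,1): flips 1 -> legal
(2,4): flips 2 -> legal
(2,5): no bracket -> illegal
(3,0): flips 1 -> legal
(3,4): flips 2 -> legal
(4,0): flips 1 -> legal
(4,5): flips 1 -> legal
(5,2): no bracket -> illegal
(5,4): no bracket -> illegal
(5,5): flips 2 -> legal
W mobility = 12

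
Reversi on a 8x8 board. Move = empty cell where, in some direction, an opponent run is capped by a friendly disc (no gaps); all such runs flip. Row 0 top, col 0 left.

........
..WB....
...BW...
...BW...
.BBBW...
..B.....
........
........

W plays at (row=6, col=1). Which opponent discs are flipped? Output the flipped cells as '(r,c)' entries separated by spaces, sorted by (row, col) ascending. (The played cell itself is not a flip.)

Dir NW: first cell '.' (not opp) -> no flip
Dir N: first cell '.' (not opp) -> no flip
Dir NE: opp run (5,2) (4,3) capped by W -> flip
Dir W: first cell '.' (not opp) -> no flip
Dir E: first cell '.' (not opp) -> no flip
Dir SW: first cell '.' (not opp) -> no flip
Dir S: first cell '.' (not opp) -> no flip
Dir SE: first cell '.' (not opp) -> no flip

Answer: (4,3) (5,2)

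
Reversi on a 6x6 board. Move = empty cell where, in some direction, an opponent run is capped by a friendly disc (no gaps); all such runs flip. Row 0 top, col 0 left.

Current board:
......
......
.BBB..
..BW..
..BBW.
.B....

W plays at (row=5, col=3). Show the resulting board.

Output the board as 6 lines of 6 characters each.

Answer: ......
......
.BBB..
..BW..
..BWW.
.B.W..

Derivation:
Place W at (5,3); scan 8 dirs for brackets.
Dir NW: opp run (4,2), next='.' -> no flip
Dir N: opp run (4,3) capped by W -> flip
Dir NE: first cell 'W' (not opp) -> no flip
Dir W: first cell '.' (not opp) -> no flip
Dir E: first cell '.' (not opp) -> no flip
Dir SW: edge -> no flip
Dir S: edge -> no flip
Dir SE: edge -> no flip
All flips: (4,3)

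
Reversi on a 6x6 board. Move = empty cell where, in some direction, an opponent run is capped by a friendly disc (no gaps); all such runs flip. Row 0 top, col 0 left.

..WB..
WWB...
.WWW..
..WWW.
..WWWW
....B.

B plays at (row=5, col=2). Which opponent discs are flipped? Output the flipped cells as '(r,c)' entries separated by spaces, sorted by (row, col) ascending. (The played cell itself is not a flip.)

Dir NW: first cell '.' (not opp) -> no flip
Dir N: opp run (4,2) (3,2) (2,2) capped by B -> flip
Dir NE: opp run (4,3) (3,4), next='.' -> no flip
Dir W: first cell '.' (not opp) -> no flip
Dir E: first cell '.' (not opp) -> no flip
Dir SW: edge -> no flip
Dir S: edge -> no flip
Dir SE: edge -> no flip

Answer: (2,2) (3,2) (4,2)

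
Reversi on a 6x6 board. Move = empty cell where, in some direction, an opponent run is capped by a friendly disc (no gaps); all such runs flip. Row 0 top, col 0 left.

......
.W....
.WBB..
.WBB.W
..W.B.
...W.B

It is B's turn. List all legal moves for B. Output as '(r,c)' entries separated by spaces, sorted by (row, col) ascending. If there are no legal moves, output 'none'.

(0,0): flips 1 -> legal
(0,1): no bracket -> illegal
(0,2): no bracket -> illegal
(1,0): flips 1 -> legal
(1,2): no bracket -> illegal
(2,0): flips 1 -> legal
(2,4): no bracket -> illegal
(2,5): no bracket -> illegal
(3,0): flips 1 -> legal
(3,4): no bracket -> illegal
(4,0): flips 1 -> legal
(4,1): no bracket -> illegal
(4,3): no bracket -> illegal
(4,5): no bracket -> illegal
(5,1): flips 1 -> legal
(5,2): flips 1 -> legal
(5,4): no bracket -> illegal

Answer: (0,0) (1,0) (2,0) (3,0) (4,0) (5,1) (5,2)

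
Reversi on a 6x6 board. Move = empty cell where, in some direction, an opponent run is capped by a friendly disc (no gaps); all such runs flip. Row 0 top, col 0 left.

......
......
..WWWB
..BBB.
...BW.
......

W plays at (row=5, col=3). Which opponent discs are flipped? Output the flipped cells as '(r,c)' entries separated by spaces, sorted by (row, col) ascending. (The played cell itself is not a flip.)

Answer: (3,3) (4,3)

Derivation:
Dir NW: first cell '.' (not opp) -> no flip
Dir N: opp run (4,3) (3,3) capped by W -> flip
Dir NE: first cell 'W' (not opp) -> no flip
Dir W: first cell '.' (not opp) -> no flip
Dir E: first cell '.' (not opp) -> no flip
Dir SW: edge -> no flip
Dir S: edge -> no flip
Dir SE: edge -> no flip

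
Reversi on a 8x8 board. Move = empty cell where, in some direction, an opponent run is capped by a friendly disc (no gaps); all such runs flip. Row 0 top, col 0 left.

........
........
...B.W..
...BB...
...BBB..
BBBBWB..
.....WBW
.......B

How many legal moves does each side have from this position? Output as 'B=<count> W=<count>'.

-- B to move --
(1,4): no bracket -> illegal
(1,5): no bracket -> illegal
(1,6): flips 1 -> legal
(2,4): no bracket -> illegal
(2,6): no bracket -> illegal
(3,5): no bracket -> illegal
(3,6): no bracket -> illegal
(5,6): no bracket -> illegal
(5,7): flips 1 -> legal
(6,3): flips 1 -> legal
(6,4): flips 2 -> legal
(7,4): no bracket -> illegal
(7,5): flips 1 -> legal
(7,6): flips 2 -> legal
B mobility = 6
-- W to move --
(1,2): no bracket -> illegal
(1,3): no bracket -> illegal
(1,4): no bracket -> illegal
(2,2): no bracket -> illegal
(2,4): flips 2 -> legal
(3,2): flips 1 -> legal
(3,5): flips 2 -> legal
(3,6): flips 1 -> legal
(4,0): no bracket -> illegal
(4,1): no bracket -> illegal
(4,2): no bracket -> illegal
(4,6): no bracket -> illegal
(5,6): flips 1 -> legal
(5,7): no bracket -> illegal
(6,0): no bracket -> illegal
(6,1): flips 3 -> legal
(6,2): no bracket -> illegal
(6,3): no bracket -> illegal
(6,4): no bracket -> illegal
(7,5): no bracket -> illegal
(7,6): no bracket -> illegal
W mobility = 6

Answer: B=6 W=6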